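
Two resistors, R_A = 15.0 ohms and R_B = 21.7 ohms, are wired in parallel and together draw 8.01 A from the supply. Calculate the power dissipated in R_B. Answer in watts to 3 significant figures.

233 W

We need the common branch voltage; get it from I_total × R_eq, then P = V²/R for the branch.
1/R_eq = 1/15.0 + 1/21.7 ⇒ R_eq = 8.869 Ω
V = I_total × R_eq = 8.010 × 8.869 = 71.04 V
P_R_B = V² / R_B = (71.04)² / 21.7 = 232.6 W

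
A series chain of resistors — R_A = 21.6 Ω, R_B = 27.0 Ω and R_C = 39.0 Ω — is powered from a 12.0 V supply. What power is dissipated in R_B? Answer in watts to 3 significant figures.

Since the resistors are in series they all carry the loop current I = V/R_total; the power in any one is I²R.
R_total = 21.6 + 27.0 + 39.0 = 87.60 Ω
I = V / R_total = 12.0 / 87.60 = 0.1370 A
P_R_B = I² × R_B = (0.1370)² × 27.0 = 0.5067 W

0.507 W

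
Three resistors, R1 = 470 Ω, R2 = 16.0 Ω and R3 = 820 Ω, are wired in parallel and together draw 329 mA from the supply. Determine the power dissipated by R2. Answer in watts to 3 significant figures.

We need the common branch voltage; get it from I_total × R_eq, then P = V²/R for the branch.
1/R_eq = 1/470 + 1/16.0 + 1/820 ⇒ R_eq = 15.19 Ω
V = I_total × R_eq = 0.3290 × 15.19 = 4.996 V
P_R2 = V² / R2 = (4.996)² / 16.0 = 1.560 W

1.56 W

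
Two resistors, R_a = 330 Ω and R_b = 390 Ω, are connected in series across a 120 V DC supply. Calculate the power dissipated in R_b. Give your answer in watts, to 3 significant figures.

The current is common to all series resistors; compute it, then apply P = I²R for the target.
R_total = 330 + 390 = 720.0 Ω
I = V / R_total = 120 / 720.0 = 0.1667 A
P_R_b = I² × R_b = (0.1667)² × 390 = 10.83 W

10.8 W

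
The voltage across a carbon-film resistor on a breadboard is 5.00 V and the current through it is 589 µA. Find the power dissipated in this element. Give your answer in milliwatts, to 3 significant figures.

With V and I both given, power follows immediately from P = V I.
P = 5.00 V × 0.0005890 A = 0.002945 W

2.95 mW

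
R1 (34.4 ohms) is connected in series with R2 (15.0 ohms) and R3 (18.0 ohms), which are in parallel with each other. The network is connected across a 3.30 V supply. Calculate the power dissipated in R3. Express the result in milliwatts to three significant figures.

First combine the parallel branches into one equivalent R_p, then R1 + R_p is a series pair.
R_p = (15.0×18.0)/(15.0+18.0) = 8.182 Ω
R_total = 34.4 + 8.182 = 42.58 Ω
I = V / R_total = 3.30 / 42.58 = 0.07750 A
Voltage across the parallel pair: V_p = I × R_p = 0.07750 × 8.182 = 0.6341 V
R3 sees V_p directly, so P = V_p² / R3.
P_R3 = (0.6341)² / 18.0 = 0.02234 W

22.3 mW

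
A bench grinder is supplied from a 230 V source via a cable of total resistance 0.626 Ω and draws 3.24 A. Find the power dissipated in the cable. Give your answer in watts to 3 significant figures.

The cable and load are in series, so the same current flows in both; the loss is I²R_line.
The cable carries the full 3.24 A.
P_line = I² R_line = (3.240)² × 0.626 = 6.571 W

6.57 W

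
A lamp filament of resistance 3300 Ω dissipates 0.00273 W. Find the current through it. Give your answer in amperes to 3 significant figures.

The two known quantities fix the third via I = √(P / R).
I = √(0.00273 / 3300) = 0.0009095 A

0.000910 A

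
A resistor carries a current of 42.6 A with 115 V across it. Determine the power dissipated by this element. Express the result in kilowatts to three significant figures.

4.90 kW

With V and I both given, power follows immediately from P = V I.
P = 115 V × 42.60 A = 4899 W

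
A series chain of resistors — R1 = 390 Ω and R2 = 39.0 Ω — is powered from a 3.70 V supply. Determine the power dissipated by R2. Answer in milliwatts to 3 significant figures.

The current is common to all series resistors; compute it, then apply P = I²R for the target.
R_total = 390 + 39.0 = 429.0 Ω
I = V / R_total = 3.70 / 429.0 = 0.008625 A
P_R2 = I² × R2 = (0.008625)² × 39.0 = 0.002901 W

2.90 mW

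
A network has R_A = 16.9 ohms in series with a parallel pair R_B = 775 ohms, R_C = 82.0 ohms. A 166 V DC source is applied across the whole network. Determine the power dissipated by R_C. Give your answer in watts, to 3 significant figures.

Replace R_B and R_C with their parallel equivalent so the circuit becomes R_A in series with R_p.
R_p = (775×82.0)/(775+82.0) = 74.15 Ω
R_total = 16.9 + 74.15 = 91.05 Ω
I = V / R_total = 166 / 91.05 = 1.823 A
Voltage across the parallel pair: V_p = I × R_p = 1.823 × 74.15 = 135.2 V
R_C is across V_p, so use P = V²/R for that branch.
P_R_C = (135.2)² / 82.0 = 222.9 W

223 W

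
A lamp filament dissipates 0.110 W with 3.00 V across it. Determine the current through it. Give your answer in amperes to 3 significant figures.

From P = V I = I²R = V²/R, with the two given quantities we get I = P / V.
I = 0.110 / 3.00 = 0.03667 A

0.0367 A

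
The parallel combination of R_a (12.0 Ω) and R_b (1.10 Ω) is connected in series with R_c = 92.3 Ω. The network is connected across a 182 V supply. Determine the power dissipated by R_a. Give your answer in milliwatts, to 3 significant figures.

322 mW

Combine R_a and R_b into their parallel equivalent first, reducing the network to two series resistors.
R_p = (12.0×1.10)/(12.0+1.10) = 1.008 Ω
R_total = R_p + 92.3 = 1.008 + 92.3 = 93.31 Ω
I = V / R_total = 182 / 93.31 = 1.951 A
Voltage across the parallel pair: V_p = I × R_p = 1.951 × 1.008 = 1.965 V
R_a sits across V_p; its power is V_p²/R.
P_R_a = (1.965)² / 12.0 = 0.3219 W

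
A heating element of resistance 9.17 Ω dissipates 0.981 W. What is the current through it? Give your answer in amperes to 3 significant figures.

0.327 A

Inverting the appropriate power form: I = √(P / R).
I = √(0.981 / 9.17) = 0.3271 A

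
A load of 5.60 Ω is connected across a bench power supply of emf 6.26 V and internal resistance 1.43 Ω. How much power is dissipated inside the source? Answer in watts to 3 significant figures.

r is in series with the load, so it carries the full circuit current — the loss in it is I²r.
I = ε / (r + R) = 6.26 / (1.43 + 5.60) = 0.8905 A
P_int = I² r = (0.8905)² × 1.43 = 1.134 W

1.13 W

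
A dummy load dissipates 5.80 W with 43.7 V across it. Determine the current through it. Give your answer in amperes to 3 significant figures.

0.133 A

Rearranging the power relation for the two known quantities gives I = P / V.
I = 5.80 / 43.7 = 0.1327 A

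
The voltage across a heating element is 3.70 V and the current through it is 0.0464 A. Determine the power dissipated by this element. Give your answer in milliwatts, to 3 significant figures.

172 mW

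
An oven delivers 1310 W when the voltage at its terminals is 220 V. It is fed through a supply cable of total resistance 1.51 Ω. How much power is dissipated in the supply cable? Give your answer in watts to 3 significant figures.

The supply cable and load are in series, so the same current flows in both; the loss is I²R_line.
I = P / V = 1310 / 220 = 5.955 A through the supply cable.
P_line = I² R_line = (5.955)² × 1.51 = 53.54 W

53.5 W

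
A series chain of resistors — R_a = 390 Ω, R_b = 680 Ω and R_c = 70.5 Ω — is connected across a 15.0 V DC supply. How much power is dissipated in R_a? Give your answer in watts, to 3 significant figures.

Series elements share the same current, so find I first, then use P = I²R.
R_total = 390 + 680 + 70.5 = 1140 Ω
I = V / R_total = 15.0 / 1140 = 0.01315 A
P_R_a = I² × R_a = (0.01315)² × 390 = 0.06746 W

0.0675 W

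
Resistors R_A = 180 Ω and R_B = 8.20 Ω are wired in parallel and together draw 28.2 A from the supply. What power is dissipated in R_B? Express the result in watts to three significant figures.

We need the common branch voltage; get it from I_total × R_eq, then P = V²/R for the branch.
1/R_eq = 1/180 + 1/8.20 ⇒ R_eq = 7.843 Ω
V = I_total × R_eq = 28.20 × 7.843 = 221.2 V
P_R_B = V² / R_B = (221.2)² / 8.20 = 5965 W

5970 W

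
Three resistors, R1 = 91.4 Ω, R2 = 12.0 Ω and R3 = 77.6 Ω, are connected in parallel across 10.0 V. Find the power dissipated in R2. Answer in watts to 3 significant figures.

The supply voltage appears across each parallel branch — just use P = V²/R2.
P_R2 = V² / R2 = (10.0)² / 12.0 Ω = 8.333 W

8.33 W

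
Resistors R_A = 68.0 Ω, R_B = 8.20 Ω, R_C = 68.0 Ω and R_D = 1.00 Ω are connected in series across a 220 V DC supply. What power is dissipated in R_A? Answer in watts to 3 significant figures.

Every series element carries the same I. Get I from the total resistance, then P = I² × R_A.
R_total = 68.0 + 8.20 + 68.0 + 1.00 = 145.2 Ω
I = V / R_total = 220 / 145.2 = 1.515 A
P_R_A = I² × R_A = (1.515)² × 68.0 = 156.1 W

156 W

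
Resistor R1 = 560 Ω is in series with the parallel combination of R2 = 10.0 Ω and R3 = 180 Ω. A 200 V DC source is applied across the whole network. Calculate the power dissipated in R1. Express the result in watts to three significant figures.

First combine the parallel branches into one equivalent R_p, then R1 + R_p is a series pair.
R_p = (10.0×180)/(10.0+180) = 9.474 Ω
R_total = 560 + 9.474 = 569.5 Ω
I = V / R_total = 200 / 569.5 = 0.3512 A
The full supply current passes through R1: P = I²R.
P_R1 = (0.3512)² × 560 = 69.07 W

69.1 W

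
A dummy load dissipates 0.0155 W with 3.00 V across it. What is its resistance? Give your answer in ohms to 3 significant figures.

Inverting the appropriate power form: R = V² / P.
R = (3.00)² / 0.0155 = 580.6 Ω

581 Ω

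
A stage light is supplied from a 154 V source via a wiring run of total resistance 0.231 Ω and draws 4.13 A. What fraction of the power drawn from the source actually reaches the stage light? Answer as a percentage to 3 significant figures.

99.4 %

The wiring run carries the full 4.13 A.
P_line = I² R_line = (4.130)² × 0.231 = 3.940 W
P_source = V I = 154 × 4.130 = 636.0 W; P_load = 632.1 W
η = P_load / P_source = 632.1 / 636.0 = 0.9938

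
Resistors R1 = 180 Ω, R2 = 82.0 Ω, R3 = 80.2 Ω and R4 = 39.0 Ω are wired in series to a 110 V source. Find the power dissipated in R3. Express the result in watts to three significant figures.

6.68 W

The current is common to all series resistors; compute it, then apply P = I²R for the target.
R_total = 180 + 82.0 + 80.2 + 39.0 = 381.2 Ω
I = V / R_total = 110 / 381.2 = 0.2886 A
P_R3 = I² × R3 = (0.2886)² × 80.2 = 6.678 W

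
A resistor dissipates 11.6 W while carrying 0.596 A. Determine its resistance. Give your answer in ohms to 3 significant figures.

32.7 Ω

Inverting the appropriate power form: R = P / I².
R = 11.6 / (0.5960)² = 32.66 Ω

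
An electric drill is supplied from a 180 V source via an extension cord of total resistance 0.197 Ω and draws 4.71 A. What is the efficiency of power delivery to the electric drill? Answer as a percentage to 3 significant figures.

99.5 %

The extension cord carries the full 4.71 A.
P_line = I² R_line = (4.710)² × 0.197 = 4.370 W
P_source = V I = 180 × 4.710 = 847.8 W; P_load = 843.4 W
η = P_load / P_source = 843.4 / 847.8 = 0.9948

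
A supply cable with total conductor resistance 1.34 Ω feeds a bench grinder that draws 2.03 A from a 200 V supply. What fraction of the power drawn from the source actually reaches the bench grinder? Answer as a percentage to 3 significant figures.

98.6 %

The supply cable carries the full 2.03 A.
P_line = I² R_line = (2.030)² × 1.34 = 5.522 W
P_source = V I = 200 × 2.030 = 406.0 W; P_load = 400.5 W
η = P_load / P_source = 400.5 / 406.0 = 0.9864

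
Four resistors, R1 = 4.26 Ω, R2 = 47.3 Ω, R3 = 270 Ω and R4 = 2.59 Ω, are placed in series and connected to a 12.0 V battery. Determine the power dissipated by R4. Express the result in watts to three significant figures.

Since the resistors are in series they all carry the loop current I = V/R_total; the power in any one is I²R.
R_total = 4.26 + 47.3 + 270 + 2.59 = 324.1 Ω
I = V / R_total = 12.0 / 324.1 = 0.03702 A
P_R4 = I² × R4 = (0.03702)² × 2.59 = 0.003550 W

0.00355 W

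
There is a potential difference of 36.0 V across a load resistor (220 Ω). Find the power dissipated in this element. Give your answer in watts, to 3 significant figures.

5.89 W

With V across and R both known, P = V²/R gives the dissipation directly.
P = (36.0 V)² / 220 Ω = 5.891 W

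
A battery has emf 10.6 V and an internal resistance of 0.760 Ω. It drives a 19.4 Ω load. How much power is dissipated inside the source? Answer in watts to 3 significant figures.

r is in series with the load, so it carries the full circuit current — the loss in it is I²r.
I = ε / (r + R) = 10.6 / (0.760 + 19.4) = 0.5258 A
P_int = I² r = (0.5258)² × 0.760 = 0.2101 W

0.210 W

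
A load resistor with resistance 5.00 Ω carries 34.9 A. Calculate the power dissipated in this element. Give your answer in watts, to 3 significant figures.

The current through and the resistance of the element are both given; use P = I²R.
P = (34.90 A)² × 5.00 Ω = 6090 W

6090 W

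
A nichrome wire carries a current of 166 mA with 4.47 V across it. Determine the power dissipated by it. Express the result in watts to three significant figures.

With V and I both given, power follows immediately from P = V I.
P = 4.47 V × 0.1660 A = 0.7420 W

0.742 W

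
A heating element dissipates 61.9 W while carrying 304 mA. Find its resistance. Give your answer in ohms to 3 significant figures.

670 Ω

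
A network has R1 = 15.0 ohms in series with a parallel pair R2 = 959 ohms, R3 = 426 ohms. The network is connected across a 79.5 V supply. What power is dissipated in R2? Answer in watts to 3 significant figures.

5.97 W

Reduce the parallel pair to R_p first; the network is then a simple series string.
R_p = (959×426)/(959+426) = 295.0 Ω
R_total = 15.0 + 295.0 = 310.0 Ω
I = V / R_total = 79.5 / 310.0 = 0.2565 A
Voltage across the parallel pair: V_p = I × R_p = 0.2565 × 295.0 = 75.65 V
R2 is across V_p, so use P = V²/R for that branch.
P_R2 = (75.65)² / 959 = 5.968 W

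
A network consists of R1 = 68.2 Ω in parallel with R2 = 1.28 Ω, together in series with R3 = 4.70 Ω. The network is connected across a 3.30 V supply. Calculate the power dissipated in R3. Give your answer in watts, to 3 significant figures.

1.44 W

Combine R1 and R2 into their parallel equivalent first, reducing the network to two series resistors.
R_p = (68.2×1.28)/(68.2+1.28) = 1.256 Ω
R_total = R_p + 4.70 = 1.256 + 4.70 = 5.956 Ω
I = V / R_total = 3.30 / 5.956 = 0.5540 A
R3 carries the full series current, so P = I²R.
P_R3 = (0.5540)² × 4.70 = 1.443 W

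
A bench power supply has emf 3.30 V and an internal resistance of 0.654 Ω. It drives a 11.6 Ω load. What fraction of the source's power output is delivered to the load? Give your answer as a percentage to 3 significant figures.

94.7 %

Both r and R carry the same current, so the power split is just the resistance split: η = R/(R+r).
η = R / (R + r) = 11.6 / (11.6 + 0.654) = 0.9466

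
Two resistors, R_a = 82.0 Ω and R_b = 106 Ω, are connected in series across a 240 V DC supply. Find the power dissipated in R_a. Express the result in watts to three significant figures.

134 W

The current is common to all series resistors; compute it, then apply P = I²R for the target.
R_total = 82.0 + 106 = 188.0 Ω
I = V / R_total = 240 / 188.0 = 1.277 A
P_R_a = I² × R_a = (1.277)² × 82.0 = 133.6 W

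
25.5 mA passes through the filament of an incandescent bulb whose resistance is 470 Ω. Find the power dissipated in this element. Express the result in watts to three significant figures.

With I and R stated, P = I²R applies in one step.
P = (0.02550 A)² × 470 Ω = 0.3056 W

0.306 W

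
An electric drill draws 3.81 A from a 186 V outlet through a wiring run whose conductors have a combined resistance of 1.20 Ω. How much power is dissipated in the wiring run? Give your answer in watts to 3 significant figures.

17.4 W

Only the current and the line resistance are needed for the I²R loss.
The wiring run carries the full 3.81 A.
P_line = I² R_line = (3.810)² × 1.20 = 17.42 W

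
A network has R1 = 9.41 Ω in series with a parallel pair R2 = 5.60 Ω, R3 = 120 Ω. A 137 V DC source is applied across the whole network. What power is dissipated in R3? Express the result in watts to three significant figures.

20.6 W

Reduce the parallel pair to R_p first; the network is then a simple series string.
R_p = (5.60×120)/(5.60+120) = 5.350 Ω
R_total = 9.41 + 5.350 = 14.76 Ω
I = V / R_total = 137 / 14.76 = 9.282 A
Voltage across the parallel pair: V_p = I × R_p = 9.282 × 5.350 = 49.66 V
R3 sees V_p directly, so P = V_p² / R3.
P_R3 = (49.66)² / 120 = 20.55 W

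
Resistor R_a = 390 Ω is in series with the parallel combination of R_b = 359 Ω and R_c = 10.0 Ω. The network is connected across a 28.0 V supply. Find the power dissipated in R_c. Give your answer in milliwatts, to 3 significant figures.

Collapse R_b‖R_c to a single equivalent, reducing the network to two series elements.
R_p = (359×10.0)/(359+10.0) = 9.729 Ω
R_total = 390 + 9.729 = 399.7 Ω
I = V / R_total = 28.0 / 399.7 = 0.07005 A
Voltage across the parallel pair: V_p = I × R_p = 0.07005 × 9.729 = 0.6815 V
R_c is across V_p, so use P = V²/R for that branch.
P_R_c = (0.6815)² / 10.0 = 0.04644 W

46.4 mW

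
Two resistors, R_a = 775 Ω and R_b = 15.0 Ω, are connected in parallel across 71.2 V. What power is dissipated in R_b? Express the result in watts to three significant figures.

The supply voltage appears across each parallel branch — just use P = V²/R_b.
P_R_b = V² / R_b = (71.2)² / 15.0 Ω = 338.0 W

338 W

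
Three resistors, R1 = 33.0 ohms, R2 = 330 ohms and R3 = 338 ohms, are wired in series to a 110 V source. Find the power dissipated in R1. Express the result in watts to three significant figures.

Series elements share the same current, so find I first, then use P = I²R.
R_total = 33.0 + 330 + 338 = 701.0 Ω
I = V / R_total = 110 / 701.0 = 0.1569 A
P_R1 = I² × R1 = (0.1569)² × 33.0 = 0.8126 W

0.813 W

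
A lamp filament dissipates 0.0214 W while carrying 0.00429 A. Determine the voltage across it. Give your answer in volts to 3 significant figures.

4.99 V

The two known quantities fix the third via V = P / I.
V = 0.0214 / 0.004290 = 4.988 V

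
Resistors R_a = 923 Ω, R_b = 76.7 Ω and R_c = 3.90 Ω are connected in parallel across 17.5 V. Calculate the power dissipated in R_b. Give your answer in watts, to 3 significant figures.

Every branch has 17.5 V across it, so for R_b the power is simply V²/R.
P_R_b = V² / R_b = (17.5)² / 76.7 Ω = 3.993 W

3.99 W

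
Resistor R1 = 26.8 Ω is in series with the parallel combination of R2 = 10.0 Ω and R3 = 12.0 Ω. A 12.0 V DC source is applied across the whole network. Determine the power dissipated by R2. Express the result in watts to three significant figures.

Collapse R2‖R3 to a single equivalent, reducing the network to two series elements.
R_p = (10.0×12.0)/(10.0+12.0) = 5.455 Ω
R_total = 26.8 + 5.455 = 32.25 Ω
I = V / R_total = 12.0 / 32.25 = 0.3720 A
Voltage across the parallel pair: V_p = I × R_p = 0.3720 × 5.455 = 2.029 V
R2 sees V_p directly, so P = V_p² / R2.
P_R2 = (2.029)² / 10.0 = 0.4118 W

0.412 W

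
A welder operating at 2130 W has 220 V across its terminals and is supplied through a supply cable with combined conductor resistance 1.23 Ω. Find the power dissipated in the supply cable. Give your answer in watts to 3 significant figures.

Only the current and the line resistance are needed for the I²R loss.
I = P / V = 2130 / 220 = 9.682 A through the supply cable.
P_line = I² R_line = (9.682)² × 1.23 = 115.3 W

115 W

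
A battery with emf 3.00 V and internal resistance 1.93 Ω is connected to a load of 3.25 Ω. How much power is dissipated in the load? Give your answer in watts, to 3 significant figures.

1.09 W

The internal resistance and the load are in series, so the same I flows through both; get I from ε/(r+R), then I²R for the load.
I = ε / (r + R) = 3.00 / (1.93 + 3.25) = 0.5792 A
P_load = I² R = (0.5792)² × 3.25 = 1.090 W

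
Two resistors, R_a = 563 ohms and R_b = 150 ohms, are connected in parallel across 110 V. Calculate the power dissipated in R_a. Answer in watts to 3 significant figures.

R_a sits directly across the source, so P = V²/R with V = 110 V.
P_R_a = V² / R_a = (110)² / 563 Ω = 21.49 W

21.5 W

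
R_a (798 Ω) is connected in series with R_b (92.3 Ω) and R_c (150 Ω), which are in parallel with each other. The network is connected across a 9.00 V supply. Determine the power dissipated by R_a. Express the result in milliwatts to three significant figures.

First combine the parallel branches into one equivalent R_p, then R_a + R_p is a series pair.
R_p = (92.3×150)/(92.3+150) = 57.14 Ω
R_total = 798 + 57.14 = 855.1 Ω
I = V / R_total = 9.00 / 855.1 = 0.01052 A
All the current flows through R_a; use P = I²R.
P_R_a = (0.01052)² × 798 = 0.08839 W

88.4 mW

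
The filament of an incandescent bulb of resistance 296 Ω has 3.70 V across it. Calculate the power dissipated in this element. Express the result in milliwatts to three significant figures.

46.3 mW

With V across and R both known, P = V²/R gives the dissipation directly.
P = (3.70 V)² / 296 Ω = 0.04625 W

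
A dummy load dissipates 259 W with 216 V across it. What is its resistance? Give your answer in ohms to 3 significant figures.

180 Ω

Inverting the appropriate power form: R = V² / P.
R = (216)² / 259 = 180.1 Ω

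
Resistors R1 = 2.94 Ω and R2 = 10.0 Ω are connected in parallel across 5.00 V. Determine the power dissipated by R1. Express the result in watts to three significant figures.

8.50 W

Every branch has 5.00 V across it, so for R1 the power is simply V²/R.
P_R1 = V² / R1 = (5.00)² / 2.94 Ω = 8.503 W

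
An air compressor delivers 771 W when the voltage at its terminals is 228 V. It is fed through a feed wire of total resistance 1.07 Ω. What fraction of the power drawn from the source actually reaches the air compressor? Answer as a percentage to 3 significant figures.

I = P / V = 771 / 228 = 3.382 A through the feed wire.
P_line = I² R_line = (3.382)² × 1.07 = 12.24 W
P_source = P_load + P_line = 771.0 + 12.24 = 783.2 W
η = P_load / P_source = 771.0 / 783.2 = 0.9844

98.4 %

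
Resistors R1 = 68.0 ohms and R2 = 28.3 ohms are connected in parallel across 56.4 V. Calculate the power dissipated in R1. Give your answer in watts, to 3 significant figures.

46.8 W

The supply voltage appears across each parallel branch — just use P = V²/R1.
P_R1 = V² / R1 = (56.4)² / 68.0 Ω = 46.78 W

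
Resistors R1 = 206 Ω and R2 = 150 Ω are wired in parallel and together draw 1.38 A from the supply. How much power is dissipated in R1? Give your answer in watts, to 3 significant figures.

Parallel branches share V, not I — compute V via R_eq, then use V²/R for the target branch.
1/R_eq = 1/206 + 1/150 ⇒ R_eq = 86.80 Ω
V = I_total × R_eq = 1.380 × 86.80 = 119.8 V
P_R1 = V² / R1 = (119.8)² / 206 = 69.65 W

69.6 W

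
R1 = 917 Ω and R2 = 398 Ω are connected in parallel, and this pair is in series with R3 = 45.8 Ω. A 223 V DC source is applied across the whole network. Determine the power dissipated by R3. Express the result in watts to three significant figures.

21.8 W

Collapse the R1‖R2 pair into one equivalent R_p; then R_p and R3 form a series string.
R_p = (917×398)/(917+398) = 277.5 Ω
R_total = R_p + 45.8 = 277.5 + 45.8 = 323.3 Ω
I = V / R_total = 223 / 323.3 = 0.6897 A
All the supply current flows through R3; use P = I²R3.
P_R3 = (0.6897)² × 45.8 = 21.78 W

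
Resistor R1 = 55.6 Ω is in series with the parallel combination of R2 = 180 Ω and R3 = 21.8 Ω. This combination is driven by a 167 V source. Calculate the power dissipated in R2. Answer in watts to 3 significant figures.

Reduce the parallel pair to R_p first; the network is then a simple series string.
R_p = (180×21.8)/(180+21.8) = 19.44 Ω
R_total = 55.6 + 19.44 = 75.04 Ω
I = V / R_total = 167 / 75.04 = 2.225 A
Voltage across the parallel pair: V_p = I × R_p = 2.225 × 19.44 = 43.27 V
R2 is across V_p, so use P = V²/R for that branch.
P_R2 = (43.27)² / 180 = 10.40 W

10.4 W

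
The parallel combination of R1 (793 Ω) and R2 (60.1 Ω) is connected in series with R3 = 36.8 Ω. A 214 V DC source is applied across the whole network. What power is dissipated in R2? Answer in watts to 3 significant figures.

First find R_p for the parallel pair, then treat R_p + R3 as a series loop.
R_p = (793×60.1)/(793+60.1) = 55.87 Ω
R_total = R_p + 36.8 = 55.87 + 36.8 = 92.67 Ω
I = V / R_total = 214 / 92.67 = 2.309 A
Voltage across the parallel pair: V_p = I × R_p = 2.309 × 55.87 = 129.0 V
R2 sits across V_p; its power is V_p²/R.
P_R2 = (129.0)² / 60.1 = 277.0 W

277 W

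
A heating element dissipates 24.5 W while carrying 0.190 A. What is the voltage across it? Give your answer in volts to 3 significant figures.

129 V

Rearranging the power relation for the two known quantities gives V = P / I.
V = 24.5 / 0.1900 = 128.9 V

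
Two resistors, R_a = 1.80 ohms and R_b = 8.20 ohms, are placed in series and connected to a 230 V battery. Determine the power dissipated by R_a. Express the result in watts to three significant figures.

952 W

In a series string the same current flows through every resistor — find that current, then P = I²R for the one we want.
R_total = 1.80 + 8.20 = 10.00 Ω
I = V / R_total = 230 / 10.00 = 23.00 A
P_R_a = I² × R_a = (23.00)² × 1.80 = 952.2 W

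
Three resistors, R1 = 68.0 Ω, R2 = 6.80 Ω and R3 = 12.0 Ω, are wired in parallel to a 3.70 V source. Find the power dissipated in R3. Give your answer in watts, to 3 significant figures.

Parallel branches share the same voltage; P = V²/R gives the branch power in one step.
P_R3 = V² / R3 = (3.70)² / 12.0 Ω = 1.141 W

1.14 W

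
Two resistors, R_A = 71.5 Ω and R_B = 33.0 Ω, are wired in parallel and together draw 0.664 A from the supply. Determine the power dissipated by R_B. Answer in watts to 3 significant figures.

Parallel branches share V, not I — compute V via R_eq, then use V²/R for the target branch.
1/R_eq = 1/71.5 + 1/33.0 ⇒ R_eq = 22.58 Ω
V = I_total × R_eq = 0.6640 × 22.58 = 14.99 V
P_R_B = V² / R_B = (14.99)² / 33.0 = 6.811 W

6.81 W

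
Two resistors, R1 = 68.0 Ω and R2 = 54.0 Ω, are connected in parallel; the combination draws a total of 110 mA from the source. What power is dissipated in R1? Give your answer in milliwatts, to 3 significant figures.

161 mW

We need the common branch voltage; get it from I_total × R_eq, then P = V²/R for the branch.
1/R_eq = 1/68.0 + 1/54.0 ⇒ R_eq = 30.10 Ω
V = I_total × R_eq = 0.1100 × 30.10 = 3.311 V
P_R1 = V² / R1 = (3.311)² / 68.0 = 0.1612 W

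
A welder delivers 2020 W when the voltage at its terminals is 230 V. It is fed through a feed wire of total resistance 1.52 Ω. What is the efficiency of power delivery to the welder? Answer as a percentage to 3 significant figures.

I = P / V = 2020 / 230 = 8.783 A through the feed wire.
P_line = I² R_line = (8.783)² × 1.52 = 117.2 W
P_source = P_load + P_line = 2020 + 117.2 = 2137 W
η = P_load / P_source = 2020 / 2137 = 0.9451

94.5 %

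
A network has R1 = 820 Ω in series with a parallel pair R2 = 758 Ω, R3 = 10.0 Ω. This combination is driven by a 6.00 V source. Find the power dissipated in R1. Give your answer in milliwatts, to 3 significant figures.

Reduce the parallel pair to R_p first; the network is then a simple series string.
R_p = (758×10.0)/(758+10.0) = 9.870 Ω
R_total = 820 + 9.870 = 829.9 Ω
I = V / R_total = 6.00 / 829.9 = 0.007230 A
The full supply current passes through R1: P = I²R.
P_R1 = (0.007230)² × 820 = 0.04286 W

42.9 mW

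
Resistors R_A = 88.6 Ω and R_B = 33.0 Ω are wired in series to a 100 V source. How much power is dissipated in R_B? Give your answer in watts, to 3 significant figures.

22.3 W

The current is common to all series resistors; compute it, then apply P = I²R for the target.
R_total = 88.6 + 33.0 = 121.6 Ω
I = V / R_total = 100 / 121.6 = 0.8224 A
P_R_B = I² × R_B = (0.8224)² × 33.0 = 22.32 W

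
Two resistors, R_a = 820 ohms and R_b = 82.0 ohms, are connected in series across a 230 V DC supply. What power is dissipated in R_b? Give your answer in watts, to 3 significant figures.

5.33 W

In a series string the same current flows through every resistor — find that current, then P = I²R for the one we want.
R_total = 820 + 82.0 = 902.0 Ω
I = V / R_total = 230 / 902.0 = 0.2550 A
P_R_b = I² × R_b = (0.2550)² × 82.0 = 5.332 W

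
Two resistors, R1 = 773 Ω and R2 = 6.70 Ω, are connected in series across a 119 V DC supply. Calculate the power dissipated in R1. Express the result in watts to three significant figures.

18.0 W

Every series element carries the same I. Get I from the total resistance, then P = I² × R1.
R_total = 773 + 6.70 = 779.7 Ω
I = V / R_total = 119 / 779.7 = 0.1526 A
P_R1 = I² × R1 = (0.1526)² × 773 = 18.01 W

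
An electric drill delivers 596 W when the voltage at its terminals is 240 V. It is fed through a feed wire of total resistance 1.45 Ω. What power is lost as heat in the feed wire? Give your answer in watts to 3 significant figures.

8.94 W

Only the current and the line resistance are needed for the I²R loss.
I = P / V = 596 / 240 = 2.483 A through the feed wire.
P_line = I² R_line = (2.483)² × 1.45 = 8.942 W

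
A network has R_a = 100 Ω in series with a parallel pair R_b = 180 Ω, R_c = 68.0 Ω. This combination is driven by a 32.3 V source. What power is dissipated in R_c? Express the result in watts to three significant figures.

1.68 W

Reduce the parallel pair to R_p first; the network is then a simple series string.
R_p = (180×68.0)/(180+68.0) = 49.35 Ω
R_total = 100 + 49.35 = 149.4 Ω
I = V / R_total = 32.3 / 149.4 = 0.2163 A
Voltage across the parallel pair: V_p = I × R_p = 0.2163 × 49.35 = 10.67 V
R_c sees V_p directly, so P = V_p² / R_c.
P_R_c = (10.67)² / 68.0 = 1.675 W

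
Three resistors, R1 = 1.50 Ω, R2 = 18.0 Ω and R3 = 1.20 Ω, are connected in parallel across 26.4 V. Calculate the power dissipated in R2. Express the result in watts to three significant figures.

38.7 W

The supply voltage appears across each parallel branch — just use P = V²/R2.
P_R2 = V² / R2 = (26.4)² / 18.0 Ω = 38.72 W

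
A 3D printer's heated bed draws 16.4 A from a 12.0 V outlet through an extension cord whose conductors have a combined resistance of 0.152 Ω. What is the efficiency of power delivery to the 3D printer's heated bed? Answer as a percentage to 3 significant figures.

79.2 %

The extension cord carries the full 16.4 A.
P_line = I² R_line = (16.40)² × 0.152 = 40.88 W
P_source = V I = 12.0 × 16.40 = 196.8 W; P_load = 155.9 W
η = P_load / P_source = 155.9 / 196.8 = 0.7923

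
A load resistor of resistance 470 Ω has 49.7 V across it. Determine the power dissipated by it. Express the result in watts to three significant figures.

5.26 W

V and R are stated; P = V²/R avoids computing the current.
P = (49.7 V)² / 470 Ω = 5.256 W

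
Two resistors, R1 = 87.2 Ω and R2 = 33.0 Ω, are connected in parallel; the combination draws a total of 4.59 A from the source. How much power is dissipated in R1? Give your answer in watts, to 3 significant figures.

The branches share the same voltage, but only the total current is given — find V from the equivalent resistance first.
1/R_eq = 1/87.2 + 1/33.0 ⇒ R_eq = 23.94 Ω
V = I_total × R_eq = 4.590 × 23.94 = 109.9 V
P_R1 = V² / R1 = (109.9)² / 87.2 = 138.5 W

138 W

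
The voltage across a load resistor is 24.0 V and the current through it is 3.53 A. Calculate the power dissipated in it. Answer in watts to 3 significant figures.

84.7 W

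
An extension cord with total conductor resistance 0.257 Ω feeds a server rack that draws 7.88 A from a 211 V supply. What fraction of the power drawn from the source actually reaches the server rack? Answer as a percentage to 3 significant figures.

The extension cord carries the full 7.88 A.
P_line = I² R_line = (7.880)² × 0.257 = 15.96 W
P_source = V I = 211 × 7.880 = 1663 W; P_load = 1647 W
η = P_load / P_source = 1647 / 1663 = 0.9904

99.0 %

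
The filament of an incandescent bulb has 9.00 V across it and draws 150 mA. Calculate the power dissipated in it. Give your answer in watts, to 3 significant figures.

Since both terminal voltage and current are stated, P = V I gives the power in one step.
P = 9.00 V × 0.1500 A = 1.350 W

1.35 W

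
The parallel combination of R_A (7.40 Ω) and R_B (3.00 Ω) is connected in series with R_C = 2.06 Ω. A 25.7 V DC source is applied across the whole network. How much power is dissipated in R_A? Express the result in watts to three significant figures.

Collapse the R_A‖R_B pair into one equivalent R_p; then R_p and R_C form a series string.
R_p = (7.40×3.00)/(7.40+3.00) = 2.135 Ω
R_total = R_p + 2.06 = 2.135 + 2.06 = 4.195 Ω
I = V / R_total = 25.7 / 4.195 = 6.127 A
Voltage across the parallel pair: V_p = I × R_p = 6.127 × 2.135 = 13.08 V
R_A sits across V_p; its power is V_p²/R.
P_R_A = (13.08)² / 7.40 = 23.11 W

23.1 W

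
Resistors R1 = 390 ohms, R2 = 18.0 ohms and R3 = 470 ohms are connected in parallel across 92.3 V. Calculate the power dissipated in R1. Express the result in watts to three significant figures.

21.8 W

The supply voltage appears across each parallel branch — just use P = V²/R1.
P_R1 = V² / R1 = (92.3)² / 390 Ω = 21.84 W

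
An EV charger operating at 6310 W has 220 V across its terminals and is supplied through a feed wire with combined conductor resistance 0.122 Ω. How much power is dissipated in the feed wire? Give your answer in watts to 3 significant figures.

Line loss is just I²R for the cable — we know both I and R_line directly.
I = P / V = 6310 / 220 = 28.68 A through the feed wire.
P_line = I² R_line = (28.68)² × 0.122 = 100.4 W

100 W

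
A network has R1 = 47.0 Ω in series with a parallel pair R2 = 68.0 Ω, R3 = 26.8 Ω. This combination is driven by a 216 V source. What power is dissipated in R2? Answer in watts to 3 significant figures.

57.8 W

Replace R2 and R3 with their parallel equivalent so the circuit becomes R1 in series with R_p.
R_p = (68.0×26.8)/(68.0+26.8) = 19.22 Ω
R_total = 47.0 + 19.22 = 66.22 Ω
I = V / R_total = 216 / 66.22 = 3.262 A
Voltage across the parallel pair: V_p = I × R_p = 3.262 × 19.22 = 62.70 V
R2 sees V_p directly, so P = V_p² / R2.
P_R2 = (62.70)² / 68.0 = 57.82 W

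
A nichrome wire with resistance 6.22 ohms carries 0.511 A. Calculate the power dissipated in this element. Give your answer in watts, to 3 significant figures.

1.62 W

Current and resistance are given, so P = I²R is the direct form.
P = (0.5110 A)² × 6.22 Ω = 1.624 W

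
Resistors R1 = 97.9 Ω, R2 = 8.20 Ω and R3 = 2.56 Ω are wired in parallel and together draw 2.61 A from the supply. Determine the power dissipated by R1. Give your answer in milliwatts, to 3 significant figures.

255 mW

Parallel branches share V, not I — compute V via R_eq, then use V²/R for the target branch.
1/R_eq = 1/97.9 + 1/8.20 + 1/2.56 ⇒ R_eq = 1.913 Ω
V = I_total × R_eq = 2.610 × 1.913 = 4.992 V
P_R1 = V² / R1 = (4.992)² / 97.9 = 0.2546 W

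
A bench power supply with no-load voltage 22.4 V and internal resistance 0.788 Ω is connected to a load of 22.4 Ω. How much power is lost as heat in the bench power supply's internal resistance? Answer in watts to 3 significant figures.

r is in series with the load, so it carries the full circuit current — the loss in it is I²r.
I = ε / (r + R) = 22.4 / (0.788 + 22.4) = 0.9660 A
P_int = I² r = (0.9660)² × 0.788 = 0.7354 W

0.735 W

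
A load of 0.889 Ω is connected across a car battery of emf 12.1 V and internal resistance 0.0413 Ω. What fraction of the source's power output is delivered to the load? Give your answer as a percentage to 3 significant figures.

η = P_load/(P_load+P_int) = I²R/(I²R+I²r) = R/(R+r) — the I² cancels for series elements.
η = R / (R + r) = 0.889 / (0.889 + 0.0413) = 0.9556

95.6 %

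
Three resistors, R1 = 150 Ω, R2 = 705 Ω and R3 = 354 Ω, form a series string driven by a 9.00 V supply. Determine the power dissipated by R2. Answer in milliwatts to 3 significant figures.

Since the resistors are in series they all carry the loop current I = V/R_total; the power in any one is I²R.
R_total = 150 + 705 + 354 = 1209 Ω
I = V / R_total = 9.00 / 1209 = 0.007444 A
P_R2 = I² × R2 = (0.007444)² × 705 = 0.03907 W

39.1 mW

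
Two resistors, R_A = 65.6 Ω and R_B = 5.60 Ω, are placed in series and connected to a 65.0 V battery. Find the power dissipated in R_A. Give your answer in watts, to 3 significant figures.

54.7 W

In a series string the same current flows through every resistor — find that current, then P = I²R for the one we want.
R_total = 65.6 + 5.60 = 71.20 Ω
I = V / R_total = 65.0 / 71.20 = 0.9129 A
P_R_A = I² × R_A = (0.9129)² × 65.6 = 54.67 W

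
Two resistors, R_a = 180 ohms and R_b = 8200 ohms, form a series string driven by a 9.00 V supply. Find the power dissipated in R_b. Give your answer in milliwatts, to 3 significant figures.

9.46 mW

Series elements share the same current, so find I first, then use P = I²R.
R_total = 180 + 8200 = 8380 Ω
I = V / R_total = 9.00 / 8380 = 0.001074 A
P_R_b = I² × R_b = (0.001074)² × 8200 = 0.009458 W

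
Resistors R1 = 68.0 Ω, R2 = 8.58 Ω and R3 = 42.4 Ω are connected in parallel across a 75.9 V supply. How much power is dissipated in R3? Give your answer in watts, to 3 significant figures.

136 W

R3 sits directly across the source, so P = V²/R with V = 75.9 V.
P_R3 = V² / R3 = (75.9)² / 42.4 Ω = 135.9 W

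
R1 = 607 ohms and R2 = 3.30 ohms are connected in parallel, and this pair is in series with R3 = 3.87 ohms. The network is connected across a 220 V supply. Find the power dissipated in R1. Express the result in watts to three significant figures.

Collapse the R1‖R2 pair into one equivalent R_p; then R_p and R3 form a series string.
R_p = (607×3.30)/(607+3.30) = 3.282 Ω
R_total = R_p + 3.87 = 3.282 + 3.87 = 7.152 Ω
I = V / R_total = 220 / 7.152 = 30.76 A
Voltage across the parallel pair: V_p = I × R_p = 30.76 × 3.282 = 101.0 V
R1 has V_p across it, so P = V_p²/R1.
P_R1 = (101.0)² / 607 = 16.79 W

16.8 W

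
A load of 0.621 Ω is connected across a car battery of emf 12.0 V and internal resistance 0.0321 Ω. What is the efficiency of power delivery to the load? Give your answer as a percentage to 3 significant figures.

95.1 %

Both r and R carry the same current, so the power split is just the resistance split: η = R/(R+r).
η = R / (R + r) = 0.621 / (0.621 + 0.0321) = 0.9508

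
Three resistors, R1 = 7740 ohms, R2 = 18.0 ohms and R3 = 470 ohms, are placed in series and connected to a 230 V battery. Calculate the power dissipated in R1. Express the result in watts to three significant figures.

Every series element carries the same I. Get I from the total resistance, then P = I² × R1.
R_total = 7740 + 18.0 + 470 = 8228 Ω
I = V / R_total = 230 / 8228 = 0.02795 A
P_R1 = I² × R1 = (0.02795)² × 7740 = 6.048 W

6.05 W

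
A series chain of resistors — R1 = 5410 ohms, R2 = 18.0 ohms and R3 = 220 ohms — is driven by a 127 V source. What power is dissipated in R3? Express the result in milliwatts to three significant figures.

The current is common to all series resistors; compute it, then apply P = I²R for the target.
R_total = 5410 + 18.0 + 220 = 5648 Ω
I = V / R_total = 127 / 5648 = 0.02249 A
P_R3 = I² × R3 = (0.02249)² × 220 = 0.1112 W

111 mW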